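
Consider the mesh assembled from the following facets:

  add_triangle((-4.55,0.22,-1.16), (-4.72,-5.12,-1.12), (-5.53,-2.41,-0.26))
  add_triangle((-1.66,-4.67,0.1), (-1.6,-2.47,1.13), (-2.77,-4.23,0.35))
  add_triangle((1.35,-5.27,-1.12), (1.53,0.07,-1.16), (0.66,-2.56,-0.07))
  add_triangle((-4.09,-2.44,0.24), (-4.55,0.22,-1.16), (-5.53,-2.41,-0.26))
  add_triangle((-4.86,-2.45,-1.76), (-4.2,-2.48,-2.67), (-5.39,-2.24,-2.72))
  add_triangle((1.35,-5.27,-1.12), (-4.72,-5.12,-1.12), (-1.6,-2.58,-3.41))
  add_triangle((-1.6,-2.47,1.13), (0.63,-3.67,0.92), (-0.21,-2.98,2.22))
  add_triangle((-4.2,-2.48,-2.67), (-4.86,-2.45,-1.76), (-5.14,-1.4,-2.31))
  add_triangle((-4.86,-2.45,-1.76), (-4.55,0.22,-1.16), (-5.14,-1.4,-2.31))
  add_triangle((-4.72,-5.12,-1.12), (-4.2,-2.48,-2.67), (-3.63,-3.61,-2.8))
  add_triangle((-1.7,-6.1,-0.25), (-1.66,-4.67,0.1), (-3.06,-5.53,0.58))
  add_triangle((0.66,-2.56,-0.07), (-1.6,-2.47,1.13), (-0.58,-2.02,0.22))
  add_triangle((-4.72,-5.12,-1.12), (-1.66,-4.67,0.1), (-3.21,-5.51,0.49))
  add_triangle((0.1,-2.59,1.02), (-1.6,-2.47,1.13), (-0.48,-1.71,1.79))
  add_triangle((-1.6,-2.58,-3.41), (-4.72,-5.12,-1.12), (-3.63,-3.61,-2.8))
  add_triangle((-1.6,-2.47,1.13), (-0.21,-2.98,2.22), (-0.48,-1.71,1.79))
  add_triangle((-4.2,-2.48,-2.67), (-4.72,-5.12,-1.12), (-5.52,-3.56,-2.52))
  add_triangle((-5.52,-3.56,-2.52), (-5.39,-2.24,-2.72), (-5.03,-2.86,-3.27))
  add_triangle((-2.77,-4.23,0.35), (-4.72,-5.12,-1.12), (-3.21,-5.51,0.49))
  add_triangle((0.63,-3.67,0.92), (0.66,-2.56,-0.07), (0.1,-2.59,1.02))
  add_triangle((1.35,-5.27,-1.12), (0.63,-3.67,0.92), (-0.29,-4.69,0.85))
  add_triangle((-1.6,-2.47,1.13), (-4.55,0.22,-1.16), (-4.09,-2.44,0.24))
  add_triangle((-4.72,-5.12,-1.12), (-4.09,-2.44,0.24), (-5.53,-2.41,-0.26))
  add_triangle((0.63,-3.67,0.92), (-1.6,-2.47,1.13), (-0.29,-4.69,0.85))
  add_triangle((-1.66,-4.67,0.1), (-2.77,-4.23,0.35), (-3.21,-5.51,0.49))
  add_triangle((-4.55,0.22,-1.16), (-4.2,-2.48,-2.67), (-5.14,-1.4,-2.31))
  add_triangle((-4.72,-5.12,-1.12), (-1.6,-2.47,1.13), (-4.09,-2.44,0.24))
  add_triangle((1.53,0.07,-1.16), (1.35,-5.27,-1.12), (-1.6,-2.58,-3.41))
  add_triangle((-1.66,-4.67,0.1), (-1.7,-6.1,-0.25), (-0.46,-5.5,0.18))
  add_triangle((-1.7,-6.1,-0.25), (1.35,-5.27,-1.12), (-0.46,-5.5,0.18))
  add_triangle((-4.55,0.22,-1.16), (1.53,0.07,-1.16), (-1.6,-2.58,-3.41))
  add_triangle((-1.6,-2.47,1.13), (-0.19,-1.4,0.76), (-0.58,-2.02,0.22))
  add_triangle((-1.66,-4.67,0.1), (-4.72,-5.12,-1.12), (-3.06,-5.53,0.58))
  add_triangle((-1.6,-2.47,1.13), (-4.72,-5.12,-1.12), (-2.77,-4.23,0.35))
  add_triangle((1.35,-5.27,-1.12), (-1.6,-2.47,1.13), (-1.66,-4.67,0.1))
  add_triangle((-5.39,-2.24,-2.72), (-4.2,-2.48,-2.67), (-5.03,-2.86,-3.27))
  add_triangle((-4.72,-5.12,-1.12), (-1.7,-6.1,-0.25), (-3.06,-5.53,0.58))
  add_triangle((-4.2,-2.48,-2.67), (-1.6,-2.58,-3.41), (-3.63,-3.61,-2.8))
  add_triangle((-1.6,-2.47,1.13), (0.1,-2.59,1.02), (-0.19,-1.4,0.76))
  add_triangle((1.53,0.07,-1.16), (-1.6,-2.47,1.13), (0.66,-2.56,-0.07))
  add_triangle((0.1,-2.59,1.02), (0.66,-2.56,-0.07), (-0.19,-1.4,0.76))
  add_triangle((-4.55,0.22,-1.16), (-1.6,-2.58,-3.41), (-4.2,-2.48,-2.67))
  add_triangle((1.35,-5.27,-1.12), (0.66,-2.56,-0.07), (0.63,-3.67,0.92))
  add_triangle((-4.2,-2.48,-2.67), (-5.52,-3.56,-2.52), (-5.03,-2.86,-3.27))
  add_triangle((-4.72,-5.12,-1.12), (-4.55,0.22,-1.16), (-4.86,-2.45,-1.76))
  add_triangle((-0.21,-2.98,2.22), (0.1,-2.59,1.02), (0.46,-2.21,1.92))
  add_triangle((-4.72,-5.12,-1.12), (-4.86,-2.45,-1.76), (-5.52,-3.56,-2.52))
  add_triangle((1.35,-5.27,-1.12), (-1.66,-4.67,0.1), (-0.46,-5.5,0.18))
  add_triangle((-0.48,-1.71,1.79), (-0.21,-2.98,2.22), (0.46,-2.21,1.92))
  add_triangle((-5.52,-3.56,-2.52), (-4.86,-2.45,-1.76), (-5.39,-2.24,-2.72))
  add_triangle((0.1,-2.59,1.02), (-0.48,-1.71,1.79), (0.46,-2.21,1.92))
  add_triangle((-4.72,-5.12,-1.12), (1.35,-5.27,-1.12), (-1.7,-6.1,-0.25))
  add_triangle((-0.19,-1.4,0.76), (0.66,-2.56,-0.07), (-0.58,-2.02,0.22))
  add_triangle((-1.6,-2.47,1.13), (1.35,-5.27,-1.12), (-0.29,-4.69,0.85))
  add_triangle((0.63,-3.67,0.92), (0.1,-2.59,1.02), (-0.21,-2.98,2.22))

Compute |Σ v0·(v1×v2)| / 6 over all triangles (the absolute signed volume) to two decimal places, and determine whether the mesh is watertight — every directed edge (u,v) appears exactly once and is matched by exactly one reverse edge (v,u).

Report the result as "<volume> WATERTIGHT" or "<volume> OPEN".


73.52 OPEN

Per-triangle v0·(v1×v2)/6:
  t1: +4.4943
  t2: +0.9159
  t3: +0.6489
  t4: +0.3043
  t5: -0.6698
  t6: +15.0972
  t7: +1.5981
  t8: +1.2404
  t9: +1.3840
  t10: +2.7346
  t11: +0.1559
  t12: +0.2998
  t13: +2.0374
  t14: -0.7801
  t15: +2.0688
  t16: +0.4923
  t17: +1.2197
  t18: +1.0157
  t19: +0.4005
  t20: -0.1000
  t21: +1.7238
  t22: +0.5984
  t23: +1.7647
  t24: +0.7454
  t25: -0.1140
  t26: -0.0346
  t27: +3.0705
  t28: +6.2239
  t29: +0.4656
  t30: +2.1477
  t31: +3.4514
  t32: -0.2436
  t33: -2.0892
  t34: +0.8732
  t35: +2.0094
  t36: -0.1022
  t37: +4.1061
  t38: +1.8929
  t39: +0.1361
  t40: -0.3179
  t41: -0.0630
  t42: +2.8855
  t43: +0.1354
  t44: +0.0610
  t45: +2.2826
  t46: +0.3165
  t47: +1.5275
  t48: -1.5907
  t49: +0.2067
  t50: +0.6849
  t51: -0.4280
  t52: +5.6349
  t53: -0.3102
  t54: +1.4537
  t55: -0.1469
Σ = +73.5155 → |volume| = 73.52

Directed edges: 165 total; 3 unmatched, e.g. (-1.6,-2.47,1.13)→(-4.55,0.22,-1.16) → open.


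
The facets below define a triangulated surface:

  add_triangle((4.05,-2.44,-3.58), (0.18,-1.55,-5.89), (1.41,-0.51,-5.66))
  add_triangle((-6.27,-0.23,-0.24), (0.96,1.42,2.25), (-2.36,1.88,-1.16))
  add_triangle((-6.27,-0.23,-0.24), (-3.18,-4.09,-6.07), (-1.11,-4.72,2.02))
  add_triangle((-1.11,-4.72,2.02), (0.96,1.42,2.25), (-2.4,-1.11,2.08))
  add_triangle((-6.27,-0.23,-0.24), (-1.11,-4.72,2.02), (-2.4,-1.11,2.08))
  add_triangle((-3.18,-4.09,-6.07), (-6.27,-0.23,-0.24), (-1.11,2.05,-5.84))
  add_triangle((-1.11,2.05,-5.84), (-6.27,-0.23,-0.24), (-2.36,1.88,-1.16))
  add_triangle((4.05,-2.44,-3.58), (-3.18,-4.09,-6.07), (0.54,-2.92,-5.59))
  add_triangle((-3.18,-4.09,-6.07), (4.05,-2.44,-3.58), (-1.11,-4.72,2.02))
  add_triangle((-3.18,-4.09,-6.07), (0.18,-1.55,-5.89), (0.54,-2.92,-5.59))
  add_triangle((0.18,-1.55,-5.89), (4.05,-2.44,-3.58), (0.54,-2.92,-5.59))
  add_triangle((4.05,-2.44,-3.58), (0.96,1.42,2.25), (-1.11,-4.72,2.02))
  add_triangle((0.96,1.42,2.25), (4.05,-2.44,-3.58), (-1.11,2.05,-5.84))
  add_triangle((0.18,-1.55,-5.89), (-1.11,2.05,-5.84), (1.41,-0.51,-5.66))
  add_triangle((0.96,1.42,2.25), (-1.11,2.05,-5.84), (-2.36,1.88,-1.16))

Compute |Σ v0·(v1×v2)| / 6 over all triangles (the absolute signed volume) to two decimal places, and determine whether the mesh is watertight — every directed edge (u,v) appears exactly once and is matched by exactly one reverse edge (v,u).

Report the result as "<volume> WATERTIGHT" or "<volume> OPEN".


198.18 OPEN

Per-triangle v0·(v1×v2)/6:
  t1: +5.6079
  t2: +6.0963
  t3: +37.6499
  t4: +5.5990
  t5: +8.4175
  t6: +37.0679
  t7: +9.5773
  t8: +5.1724
  t9: +36.5149
  t10: +5.6904
  t11: +5.0622
  t12: +12.6721
  t13: +12.0901
  t14: +5.5946
  t15: +5.3650
Σ = +198.1774 → |volume| = 198.18

Directed edges: 45 total; 9 unmatched, e.g. (1.41,-0.51,-5.66)→(4.05,-2.44,-3.58) → open.


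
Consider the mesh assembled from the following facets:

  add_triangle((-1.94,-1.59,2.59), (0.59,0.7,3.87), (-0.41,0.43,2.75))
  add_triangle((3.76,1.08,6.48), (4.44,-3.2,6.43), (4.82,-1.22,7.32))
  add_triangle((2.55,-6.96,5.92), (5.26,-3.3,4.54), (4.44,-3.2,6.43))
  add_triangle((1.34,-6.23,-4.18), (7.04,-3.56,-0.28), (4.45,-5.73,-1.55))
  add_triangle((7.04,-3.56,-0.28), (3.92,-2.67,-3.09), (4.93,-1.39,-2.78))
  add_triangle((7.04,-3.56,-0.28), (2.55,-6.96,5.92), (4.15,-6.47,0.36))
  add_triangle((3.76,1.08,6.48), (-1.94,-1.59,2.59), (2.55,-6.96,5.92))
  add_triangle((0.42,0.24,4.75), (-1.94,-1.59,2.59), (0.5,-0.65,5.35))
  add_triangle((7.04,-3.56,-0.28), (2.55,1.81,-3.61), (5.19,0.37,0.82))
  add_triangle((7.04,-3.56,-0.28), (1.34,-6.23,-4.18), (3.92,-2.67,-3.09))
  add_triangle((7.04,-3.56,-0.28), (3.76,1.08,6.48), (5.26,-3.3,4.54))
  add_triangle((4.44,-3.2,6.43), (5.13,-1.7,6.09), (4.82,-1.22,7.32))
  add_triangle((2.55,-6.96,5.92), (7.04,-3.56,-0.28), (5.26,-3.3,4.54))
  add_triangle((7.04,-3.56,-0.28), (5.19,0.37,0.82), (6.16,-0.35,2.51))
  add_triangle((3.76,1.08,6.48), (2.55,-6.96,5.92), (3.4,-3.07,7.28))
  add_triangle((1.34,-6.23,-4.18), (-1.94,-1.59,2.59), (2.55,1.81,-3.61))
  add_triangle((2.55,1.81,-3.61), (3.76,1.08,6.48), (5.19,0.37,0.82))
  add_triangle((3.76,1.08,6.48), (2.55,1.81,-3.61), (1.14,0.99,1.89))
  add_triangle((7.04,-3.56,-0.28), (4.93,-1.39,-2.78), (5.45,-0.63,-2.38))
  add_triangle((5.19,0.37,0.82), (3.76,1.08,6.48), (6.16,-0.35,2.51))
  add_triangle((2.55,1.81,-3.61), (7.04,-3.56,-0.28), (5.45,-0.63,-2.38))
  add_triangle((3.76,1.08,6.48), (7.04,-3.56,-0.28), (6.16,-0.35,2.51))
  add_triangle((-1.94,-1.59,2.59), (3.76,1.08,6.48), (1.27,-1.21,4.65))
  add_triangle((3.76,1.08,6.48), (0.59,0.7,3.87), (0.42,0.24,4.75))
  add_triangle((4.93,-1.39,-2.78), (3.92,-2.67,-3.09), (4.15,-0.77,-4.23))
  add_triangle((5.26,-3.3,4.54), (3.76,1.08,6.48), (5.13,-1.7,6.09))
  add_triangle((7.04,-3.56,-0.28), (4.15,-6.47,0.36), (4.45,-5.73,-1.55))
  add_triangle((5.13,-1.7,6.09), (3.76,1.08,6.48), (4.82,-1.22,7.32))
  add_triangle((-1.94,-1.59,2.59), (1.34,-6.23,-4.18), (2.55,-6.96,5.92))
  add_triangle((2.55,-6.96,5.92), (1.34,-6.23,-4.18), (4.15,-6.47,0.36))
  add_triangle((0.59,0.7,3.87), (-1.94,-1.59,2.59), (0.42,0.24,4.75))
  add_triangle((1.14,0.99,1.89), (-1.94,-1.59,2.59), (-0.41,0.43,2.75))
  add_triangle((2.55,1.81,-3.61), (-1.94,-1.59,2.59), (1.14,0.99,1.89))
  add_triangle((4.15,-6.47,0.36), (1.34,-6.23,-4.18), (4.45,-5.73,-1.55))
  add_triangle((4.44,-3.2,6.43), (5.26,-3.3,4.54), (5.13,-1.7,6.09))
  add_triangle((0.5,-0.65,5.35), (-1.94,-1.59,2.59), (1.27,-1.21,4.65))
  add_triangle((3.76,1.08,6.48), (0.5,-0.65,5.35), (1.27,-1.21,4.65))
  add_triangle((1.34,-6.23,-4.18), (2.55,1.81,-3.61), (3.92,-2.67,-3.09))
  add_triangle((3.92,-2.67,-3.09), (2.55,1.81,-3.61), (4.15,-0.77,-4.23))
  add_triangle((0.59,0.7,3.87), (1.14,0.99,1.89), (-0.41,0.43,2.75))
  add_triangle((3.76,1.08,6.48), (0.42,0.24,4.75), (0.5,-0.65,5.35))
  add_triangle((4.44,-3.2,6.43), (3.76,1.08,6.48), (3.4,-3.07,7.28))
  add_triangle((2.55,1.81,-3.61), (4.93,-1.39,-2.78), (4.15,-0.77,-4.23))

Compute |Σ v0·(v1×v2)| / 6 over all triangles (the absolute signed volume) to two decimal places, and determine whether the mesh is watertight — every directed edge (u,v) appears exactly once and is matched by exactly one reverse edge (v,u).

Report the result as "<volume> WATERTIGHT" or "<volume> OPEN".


314.01 OPEN

Per-triangle v0·(v1×v2)/6:
  t1: +0.9995
  t2: +0.7732
  t3: +10.8559
  t4: +7.9039
  t5: +5.8824
  t6: +27.3913
  t7: +27.6154
  t8: +1.6170
  t9: +16.0603
  t10: +15.7850
  t11: +21.5926
  t12: +2.7358
  t13: +27.0759
  t14: +6.3498
  t15: -2.9793
  t16: +0.2708
  t17: +11.1081
  t18: +3.2731
  t19: +3.6458
  t20: +5.0971
  t21: -0.8849
  t22: +11.8707
  t23: -4.2625
  t24: +1.1251
  t25: +2.7189
  t26: +0.7053
  t27: +9.1861
  t28: +2.5276
  t29: +29.0903
  t30: +25.1905
  t31: +0.5286
  t32: -0.8054
  t33: -0.3051
  t34: +9.1338
  t35: +4.0620
  t36: +2.2051
  t37: +3.2053
  t38: +12.7966
  t39: -0.0718
  t40: +0.3096
  t41: +2.3381
  t42: +7.0822
  t43: +3.2130
Σ = +314.0126 → |volume| = 314.01

Directed edges: 129 total; 9 unmatched, e.g. (4.44,-3.2,6.43)→(2.55,-6.96,5.92) → open.


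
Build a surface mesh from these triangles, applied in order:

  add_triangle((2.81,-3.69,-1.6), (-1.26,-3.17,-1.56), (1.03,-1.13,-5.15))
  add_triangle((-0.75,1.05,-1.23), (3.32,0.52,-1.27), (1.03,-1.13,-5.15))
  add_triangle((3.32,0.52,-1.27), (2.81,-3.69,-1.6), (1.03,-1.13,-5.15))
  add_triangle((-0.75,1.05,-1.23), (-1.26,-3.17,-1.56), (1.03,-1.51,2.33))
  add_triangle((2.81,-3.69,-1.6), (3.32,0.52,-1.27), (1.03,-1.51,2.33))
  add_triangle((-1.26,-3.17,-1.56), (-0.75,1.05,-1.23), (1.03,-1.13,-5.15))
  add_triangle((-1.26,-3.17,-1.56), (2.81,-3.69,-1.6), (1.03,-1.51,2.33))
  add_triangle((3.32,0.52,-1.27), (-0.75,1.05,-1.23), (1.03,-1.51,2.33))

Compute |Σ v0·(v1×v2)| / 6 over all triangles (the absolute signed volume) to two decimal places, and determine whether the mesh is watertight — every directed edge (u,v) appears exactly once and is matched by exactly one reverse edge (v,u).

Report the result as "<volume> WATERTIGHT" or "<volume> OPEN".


Per-triangle v0·(v1×v2)/6:
  t1: +10.5487
  t2: +4.1562
  t3: +10.4938
  t4: +0.3909
  t5: +6.7109
  t6: +4.1983
  t7: +6.7578
  t8: +0.3569
Σ = +43.6136 → |volume| = 43.61

Directed edges: 24 total, each appears once with its reverse present → watertight.

43.61 WATERTIGHT


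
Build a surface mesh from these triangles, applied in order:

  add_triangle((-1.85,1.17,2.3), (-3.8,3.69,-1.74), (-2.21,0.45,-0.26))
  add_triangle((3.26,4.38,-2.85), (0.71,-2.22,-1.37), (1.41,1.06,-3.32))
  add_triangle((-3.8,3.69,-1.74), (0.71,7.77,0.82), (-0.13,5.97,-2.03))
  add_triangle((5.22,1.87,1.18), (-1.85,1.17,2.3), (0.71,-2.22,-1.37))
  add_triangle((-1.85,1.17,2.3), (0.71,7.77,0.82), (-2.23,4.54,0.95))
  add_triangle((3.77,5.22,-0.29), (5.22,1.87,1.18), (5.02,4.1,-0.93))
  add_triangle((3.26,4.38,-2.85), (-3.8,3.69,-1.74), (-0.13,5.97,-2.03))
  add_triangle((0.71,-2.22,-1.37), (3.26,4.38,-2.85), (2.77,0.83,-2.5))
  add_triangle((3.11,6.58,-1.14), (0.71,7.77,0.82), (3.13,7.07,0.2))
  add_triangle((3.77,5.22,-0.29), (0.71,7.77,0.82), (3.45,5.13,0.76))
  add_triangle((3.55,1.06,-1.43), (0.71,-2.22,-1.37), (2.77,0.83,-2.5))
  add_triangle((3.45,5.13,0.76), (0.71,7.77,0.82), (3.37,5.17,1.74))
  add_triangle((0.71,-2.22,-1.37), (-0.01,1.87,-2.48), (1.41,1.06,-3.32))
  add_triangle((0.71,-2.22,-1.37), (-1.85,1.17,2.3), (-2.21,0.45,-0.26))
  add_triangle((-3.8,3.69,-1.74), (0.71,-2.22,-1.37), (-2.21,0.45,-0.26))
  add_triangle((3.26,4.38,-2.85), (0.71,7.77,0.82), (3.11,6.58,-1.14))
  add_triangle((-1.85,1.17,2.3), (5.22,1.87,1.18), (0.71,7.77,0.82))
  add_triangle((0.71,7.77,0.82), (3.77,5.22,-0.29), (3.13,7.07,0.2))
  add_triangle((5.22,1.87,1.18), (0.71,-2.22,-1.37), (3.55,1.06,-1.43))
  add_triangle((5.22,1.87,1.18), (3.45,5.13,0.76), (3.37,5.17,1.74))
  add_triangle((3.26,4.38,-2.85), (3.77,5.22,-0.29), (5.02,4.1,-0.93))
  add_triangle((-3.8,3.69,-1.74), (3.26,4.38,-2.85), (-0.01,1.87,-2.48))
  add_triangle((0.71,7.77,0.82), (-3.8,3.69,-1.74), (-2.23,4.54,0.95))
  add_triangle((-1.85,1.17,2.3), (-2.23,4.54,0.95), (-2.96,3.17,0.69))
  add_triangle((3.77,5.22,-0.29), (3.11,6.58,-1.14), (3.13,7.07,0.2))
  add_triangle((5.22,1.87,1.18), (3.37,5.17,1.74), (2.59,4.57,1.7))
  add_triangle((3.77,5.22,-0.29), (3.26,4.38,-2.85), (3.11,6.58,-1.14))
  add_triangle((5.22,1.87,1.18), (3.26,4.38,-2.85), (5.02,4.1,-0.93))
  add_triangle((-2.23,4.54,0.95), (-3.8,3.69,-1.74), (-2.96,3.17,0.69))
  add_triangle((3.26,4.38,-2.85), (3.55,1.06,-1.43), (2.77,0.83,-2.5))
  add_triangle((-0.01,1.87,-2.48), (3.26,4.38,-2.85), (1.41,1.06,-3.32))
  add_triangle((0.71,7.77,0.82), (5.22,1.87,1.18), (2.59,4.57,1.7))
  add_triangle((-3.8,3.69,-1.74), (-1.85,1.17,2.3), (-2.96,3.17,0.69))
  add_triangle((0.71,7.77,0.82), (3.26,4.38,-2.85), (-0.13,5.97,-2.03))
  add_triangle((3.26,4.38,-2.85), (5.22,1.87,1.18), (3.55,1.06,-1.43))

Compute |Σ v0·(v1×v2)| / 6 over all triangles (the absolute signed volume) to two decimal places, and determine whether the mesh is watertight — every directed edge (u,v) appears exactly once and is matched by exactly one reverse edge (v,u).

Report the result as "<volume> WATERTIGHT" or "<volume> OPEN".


144.64 OPEN

Per-triangle v0·(v1×v2)/6:
  t1: +3.0821
  t2: +3.2599
  t3: +12.3887
  t4: +3.4111
  t5: +6.2615
  t6: +4.6637
  t7: +6.6560
  t8: +1.0421
  t9: +4.1266
  t10: +4.1787
  t11: +1.9936
  t12: +3.7909
  t13: +1.4870
  t14: +1.4999
  t15: +2.5497
  t16: +3.9673
  t17: +16.7217
  t18: -0.3760
  t19: +4.5239
  t20: +3.3825
  t21: +4.6101
  t22: +6.7132
  t23: +9.8162
  t24: +2.1559
  t25: +2.1784
  t26: +0.7428
  t27: +3.7894
  t28: +1.4124
  t29: +2.7069
  t30: +2.7873
  t31: +3.2643
  t32: -5.1977
  t33: +1.4008
  t34: +12.7487
  t35: +6.8996
Σ = +144.6393 → |volume| = 144.64

Directed edges: 105 total; 9 unmatched, e.g. (3.77,5.22,-0.29)→(5.22,1.87,1.18) → open.


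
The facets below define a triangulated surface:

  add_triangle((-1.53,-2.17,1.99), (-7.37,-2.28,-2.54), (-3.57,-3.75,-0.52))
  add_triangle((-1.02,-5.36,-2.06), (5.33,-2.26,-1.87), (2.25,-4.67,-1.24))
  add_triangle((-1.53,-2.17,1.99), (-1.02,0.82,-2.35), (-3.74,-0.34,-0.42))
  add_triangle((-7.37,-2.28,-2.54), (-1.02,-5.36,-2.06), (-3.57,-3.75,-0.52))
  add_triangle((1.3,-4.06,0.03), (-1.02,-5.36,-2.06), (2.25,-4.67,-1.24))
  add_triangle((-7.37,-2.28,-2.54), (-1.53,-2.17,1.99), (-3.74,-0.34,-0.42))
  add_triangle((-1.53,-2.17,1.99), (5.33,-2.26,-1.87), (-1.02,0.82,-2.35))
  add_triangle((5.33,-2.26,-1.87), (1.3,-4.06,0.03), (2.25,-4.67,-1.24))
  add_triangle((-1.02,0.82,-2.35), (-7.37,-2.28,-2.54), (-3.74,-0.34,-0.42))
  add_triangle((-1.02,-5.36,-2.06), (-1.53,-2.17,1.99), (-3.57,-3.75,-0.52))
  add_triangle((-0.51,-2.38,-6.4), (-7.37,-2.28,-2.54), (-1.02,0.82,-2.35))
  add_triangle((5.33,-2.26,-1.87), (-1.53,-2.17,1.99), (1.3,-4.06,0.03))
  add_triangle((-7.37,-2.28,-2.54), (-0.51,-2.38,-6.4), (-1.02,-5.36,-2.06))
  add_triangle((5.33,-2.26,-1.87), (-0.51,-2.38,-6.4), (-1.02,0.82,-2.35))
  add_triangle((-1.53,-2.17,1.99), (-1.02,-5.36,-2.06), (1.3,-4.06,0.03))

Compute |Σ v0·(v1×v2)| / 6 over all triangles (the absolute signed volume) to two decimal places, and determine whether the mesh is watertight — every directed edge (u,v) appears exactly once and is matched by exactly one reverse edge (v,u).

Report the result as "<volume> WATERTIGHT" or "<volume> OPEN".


101.40 OPEN

Per-triangle v0·(v1×v2)/6:
  t1: +6.6999
  t2: +5.6628
  t3: -1.6000
  t4: +9.9535
  t5: +3.4320
  t6: +4.3373
  t7: -6.2802
  t8: +3.0091
  t9: +3.2176
  t10: +6.2867
  t11: +14.1368
  t12: +3.3124
  t13: +33.9035
  t14: +8.5099
  t15: +6.8157
Σ = +101.3971 → |volume| = 101.40

Directed edges: 45 total; 3 unmatched, e.g. (-1.02,-5.36,-2.06)→(5.33,-2.26,-1.87) → open.


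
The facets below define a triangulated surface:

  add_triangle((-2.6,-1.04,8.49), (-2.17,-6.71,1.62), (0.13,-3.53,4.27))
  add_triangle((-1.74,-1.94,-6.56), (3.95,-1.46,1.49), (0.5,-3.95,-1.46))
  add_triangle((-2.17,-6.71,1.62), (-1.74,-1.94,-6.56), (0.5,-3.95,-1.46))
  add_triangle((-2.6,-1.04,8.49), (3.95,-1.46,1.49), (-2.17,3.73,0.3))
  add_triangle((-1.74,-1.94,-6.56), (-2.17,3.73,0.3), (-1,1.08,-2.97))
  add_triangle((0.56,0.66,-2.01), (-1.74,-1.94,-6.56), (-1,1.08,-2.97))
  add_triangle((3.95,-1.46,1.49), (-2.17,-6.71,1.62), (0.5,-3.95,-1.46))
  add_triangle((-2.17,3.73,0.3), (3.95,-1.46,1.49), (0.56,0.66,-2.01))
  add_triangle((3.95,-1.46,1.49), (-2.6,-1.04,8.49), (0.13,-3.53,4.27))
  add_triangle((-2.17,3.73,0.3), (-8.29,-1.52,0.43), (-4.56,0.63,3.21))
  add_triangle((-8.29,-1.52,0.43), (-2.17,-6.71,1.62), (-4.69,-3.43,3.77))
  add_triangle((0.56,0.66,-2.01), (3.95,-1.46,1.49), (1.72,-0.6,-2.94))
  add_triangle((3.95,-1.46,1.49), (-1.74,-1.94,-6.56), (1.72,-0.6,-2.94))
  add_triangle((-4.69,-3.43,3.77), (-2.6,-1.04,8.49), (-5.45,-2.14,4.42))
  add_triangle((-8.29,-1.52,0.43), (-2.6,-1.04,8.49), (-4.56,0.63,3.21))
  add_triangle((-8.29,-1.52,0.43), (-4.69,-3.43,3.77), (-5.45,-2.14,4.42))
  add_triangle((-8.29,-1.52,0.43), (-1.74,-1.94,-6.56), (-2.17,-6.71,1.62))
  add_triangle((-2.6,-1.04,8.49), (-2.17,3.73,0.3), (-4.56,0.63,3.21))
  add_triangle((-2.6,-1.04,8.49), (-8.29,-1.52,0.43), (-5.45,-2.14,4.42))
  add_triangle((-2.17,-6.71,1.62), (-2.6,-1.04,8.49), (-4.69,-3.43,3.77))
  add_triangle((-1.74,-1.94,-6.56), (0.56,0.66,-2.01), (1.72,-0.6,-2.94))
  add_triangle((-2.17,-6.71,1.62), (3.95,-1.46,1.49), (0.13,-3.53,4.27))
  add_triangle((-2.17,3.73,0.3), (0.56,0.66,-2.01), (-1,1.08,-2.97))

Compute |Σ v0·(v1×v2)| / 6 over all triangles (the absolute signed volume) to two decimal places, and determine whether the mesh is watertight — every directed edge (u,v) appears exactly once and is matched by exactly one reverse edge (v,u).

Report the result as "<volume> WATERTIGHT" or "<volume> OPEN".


Per-triangle v0·(v1×v2)/6:
  t1: +20.3684
  t2: +11.8301
  t3: +16.9739
  t4: +19.7289
  t5: +3.9717
  t6: +2.6316
  t7: +14.1977
  t8: +4.9200
  t9: +16.1493
  t10: +16.5791
  t11: +25.4046
  t12: +1.9961
  t13: +6.2419
  t14: +9.2077
  t15: +19.2387
  t16: +9.1330
  t17: +61.3746
  t18: +16.0562
  t19: +9.9486
  t20: +25.5449
  t21: +3.1065
  t22: +15.2847
  t23: +2.2706
Σ = +332.1588 → |volume| = 332.16

Directed edges: 69 total; 3 unmatched, e.g. (-1.74,-1.94,-6.56)→(-2.17,3.73,0.3) → open.

332.16 OPEN


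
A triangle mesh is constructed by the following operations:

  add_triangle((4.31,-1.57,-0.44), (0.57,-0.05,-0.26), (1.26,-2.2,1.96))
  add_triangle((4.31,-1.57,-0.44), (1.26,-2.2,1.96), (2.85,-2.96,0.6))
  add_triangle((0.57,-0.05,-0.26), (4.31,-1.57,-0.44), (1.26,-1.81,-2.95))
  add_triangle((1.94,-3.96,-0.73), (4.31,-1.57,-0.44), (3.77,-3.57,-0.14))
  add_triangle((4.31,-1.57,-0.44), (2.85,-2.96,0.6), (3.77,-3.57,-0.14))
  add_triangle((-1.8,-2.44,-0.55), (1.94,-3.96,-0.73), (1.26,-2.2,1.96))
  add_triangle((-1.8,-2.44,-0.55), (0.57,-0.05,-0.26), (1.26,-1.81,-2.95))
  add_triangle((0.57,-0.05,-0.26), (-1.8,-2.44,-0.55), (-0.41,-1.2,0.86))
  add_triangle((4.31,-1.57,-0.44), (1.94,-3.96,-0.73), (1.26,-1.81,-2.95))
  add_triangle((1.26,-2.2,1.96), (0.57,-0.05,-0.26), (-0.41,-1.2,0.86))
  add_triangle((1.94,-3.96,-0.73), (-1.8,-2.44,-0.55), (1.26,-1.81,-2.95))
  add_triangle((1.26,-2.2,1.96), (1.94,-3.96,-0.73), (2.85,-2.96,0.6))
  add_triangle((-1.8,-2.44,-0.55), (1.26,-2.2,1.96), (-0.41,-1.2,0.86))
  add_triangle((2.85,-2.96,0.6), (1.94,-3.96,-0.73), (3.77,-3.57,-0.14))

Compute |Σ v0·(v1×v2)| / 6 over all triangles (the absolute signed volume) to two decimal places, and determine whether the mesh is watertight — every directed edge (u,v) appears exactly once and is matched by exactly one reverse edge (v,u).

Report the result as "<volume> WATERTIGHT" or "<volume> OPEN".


Per-triangle v0·(v1×v2)/6:
  t1: -0.0159
  t2: +1.7691
  t3: +0.5153
  t4: +1.4117
  t5: +1.0678
  t6: +4.6645
  t7: -0.3649
  t8: -0.3271
  t9: +6.0772
  t10: -0.1640
  t11: +5.1970
  t12: +2.0478
  t13: +0.8507
  t14: +1.0495
Σ = +23.7789 → |volume| = 23.78

Directed edges: 42 total, each appears once with its reverse present → watertight.

23.78 WATERTIGHT


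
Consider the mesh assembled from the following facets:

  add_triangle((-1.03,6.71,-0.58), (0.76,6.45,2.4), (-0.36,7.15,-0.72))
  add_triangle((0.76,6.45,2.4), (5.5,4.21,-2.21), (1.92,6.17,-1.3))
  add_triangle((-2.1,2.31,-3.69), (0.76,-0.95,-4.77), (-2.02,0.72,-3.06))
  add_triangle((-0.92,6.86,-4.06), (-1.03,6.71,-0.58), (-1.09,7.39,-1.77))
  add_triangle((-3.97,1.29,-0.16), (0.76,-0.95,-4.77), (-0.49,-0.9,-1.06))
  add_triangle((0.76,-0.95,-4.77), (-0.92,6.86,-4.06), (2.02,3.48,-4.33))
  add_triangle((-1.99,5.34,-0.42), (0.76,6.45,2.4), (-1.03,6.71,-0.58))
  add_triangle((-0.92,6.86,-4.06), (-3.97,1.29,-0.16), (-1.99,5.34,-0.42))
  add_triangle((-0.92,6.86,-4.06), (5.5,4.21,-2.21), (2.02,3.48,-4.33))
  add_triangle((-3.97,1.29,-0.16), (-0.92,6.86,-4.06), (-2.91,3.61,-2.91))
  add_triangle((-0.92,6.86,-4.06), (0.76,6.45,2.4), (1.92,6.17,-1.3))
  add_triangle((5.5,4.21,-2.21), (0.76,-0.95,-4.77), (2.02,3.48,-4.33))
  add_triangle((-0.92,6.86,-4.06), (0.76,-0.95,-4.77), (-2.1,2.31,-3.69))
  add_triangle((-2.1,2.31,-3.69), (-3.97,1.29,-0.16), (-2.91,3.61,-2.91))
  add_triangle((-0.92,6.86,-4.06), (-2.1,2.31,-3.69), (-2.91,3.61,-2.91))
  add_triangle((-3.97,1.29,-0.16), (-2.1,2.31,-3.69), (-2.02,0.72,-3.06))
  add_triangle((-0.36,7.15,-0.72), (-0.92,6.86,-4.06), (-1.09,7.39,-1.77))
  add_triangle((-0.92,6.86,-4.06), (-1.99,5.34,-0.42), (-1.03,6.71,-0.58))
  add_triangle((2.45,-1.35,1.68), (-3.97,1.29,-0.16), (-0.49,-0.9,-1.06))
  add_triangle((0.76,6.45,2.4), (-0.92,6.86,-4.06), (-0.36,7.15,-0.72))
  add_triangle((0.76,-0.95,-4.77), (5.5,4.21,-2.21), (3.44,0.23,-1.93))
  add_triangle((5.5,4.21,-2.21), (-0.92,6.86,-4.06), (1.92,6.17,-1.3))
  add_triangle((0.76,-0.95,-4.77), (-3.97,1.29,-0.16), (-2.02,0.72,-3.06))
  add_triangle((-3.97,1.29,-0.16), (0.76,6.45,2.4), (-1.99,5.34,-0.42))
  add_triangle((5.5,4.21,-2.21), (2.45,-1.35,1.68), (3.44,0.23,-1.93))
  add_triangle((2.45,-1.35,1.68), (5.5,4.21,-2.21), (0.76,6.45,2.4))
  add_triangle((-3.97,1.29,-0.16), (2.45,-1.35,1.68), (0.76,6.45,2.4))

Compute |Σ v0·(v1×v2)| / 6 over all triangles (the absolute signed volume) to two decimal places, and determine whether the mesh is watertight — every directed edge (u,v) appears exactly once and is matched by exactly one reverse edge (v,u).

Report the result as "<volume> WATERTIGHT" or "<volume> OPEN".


208.29 OPEN

Per-triangle v0·(v1×v2)/6:
  t1: +2.6390
  t2: +14.4995
  t3: +3.2292
  t4: +0.0038
  t5: +2.8806
  t6: +13.5182
  t7: +3.9521
  t8: +11.0178
  t9: +16.5434
  t10: +5.0316
  t11: +15.1612
  t12: +12.8542
  t13: +12.5941
  t14: +3.3485
  t15: +4.8595
  t16: +3.0560
  t17: +2.1800
  t18: +4.5314
  t19: +1.4895
  t20: +2.2672
  t21: +9.0660
  t22: +15.4212
  t23: +1.5877
  t24: +8.8637
  t25: +7.4890
  t26: +22.3314
  t27: +7.8752
Σ = +208.2908 → |volume| = 208.29

Directed edges: 81 total; 7 unmatched, e.g. (-0.36,7.15,-0.72)→(-1.03,6.71,-0.58) → open.


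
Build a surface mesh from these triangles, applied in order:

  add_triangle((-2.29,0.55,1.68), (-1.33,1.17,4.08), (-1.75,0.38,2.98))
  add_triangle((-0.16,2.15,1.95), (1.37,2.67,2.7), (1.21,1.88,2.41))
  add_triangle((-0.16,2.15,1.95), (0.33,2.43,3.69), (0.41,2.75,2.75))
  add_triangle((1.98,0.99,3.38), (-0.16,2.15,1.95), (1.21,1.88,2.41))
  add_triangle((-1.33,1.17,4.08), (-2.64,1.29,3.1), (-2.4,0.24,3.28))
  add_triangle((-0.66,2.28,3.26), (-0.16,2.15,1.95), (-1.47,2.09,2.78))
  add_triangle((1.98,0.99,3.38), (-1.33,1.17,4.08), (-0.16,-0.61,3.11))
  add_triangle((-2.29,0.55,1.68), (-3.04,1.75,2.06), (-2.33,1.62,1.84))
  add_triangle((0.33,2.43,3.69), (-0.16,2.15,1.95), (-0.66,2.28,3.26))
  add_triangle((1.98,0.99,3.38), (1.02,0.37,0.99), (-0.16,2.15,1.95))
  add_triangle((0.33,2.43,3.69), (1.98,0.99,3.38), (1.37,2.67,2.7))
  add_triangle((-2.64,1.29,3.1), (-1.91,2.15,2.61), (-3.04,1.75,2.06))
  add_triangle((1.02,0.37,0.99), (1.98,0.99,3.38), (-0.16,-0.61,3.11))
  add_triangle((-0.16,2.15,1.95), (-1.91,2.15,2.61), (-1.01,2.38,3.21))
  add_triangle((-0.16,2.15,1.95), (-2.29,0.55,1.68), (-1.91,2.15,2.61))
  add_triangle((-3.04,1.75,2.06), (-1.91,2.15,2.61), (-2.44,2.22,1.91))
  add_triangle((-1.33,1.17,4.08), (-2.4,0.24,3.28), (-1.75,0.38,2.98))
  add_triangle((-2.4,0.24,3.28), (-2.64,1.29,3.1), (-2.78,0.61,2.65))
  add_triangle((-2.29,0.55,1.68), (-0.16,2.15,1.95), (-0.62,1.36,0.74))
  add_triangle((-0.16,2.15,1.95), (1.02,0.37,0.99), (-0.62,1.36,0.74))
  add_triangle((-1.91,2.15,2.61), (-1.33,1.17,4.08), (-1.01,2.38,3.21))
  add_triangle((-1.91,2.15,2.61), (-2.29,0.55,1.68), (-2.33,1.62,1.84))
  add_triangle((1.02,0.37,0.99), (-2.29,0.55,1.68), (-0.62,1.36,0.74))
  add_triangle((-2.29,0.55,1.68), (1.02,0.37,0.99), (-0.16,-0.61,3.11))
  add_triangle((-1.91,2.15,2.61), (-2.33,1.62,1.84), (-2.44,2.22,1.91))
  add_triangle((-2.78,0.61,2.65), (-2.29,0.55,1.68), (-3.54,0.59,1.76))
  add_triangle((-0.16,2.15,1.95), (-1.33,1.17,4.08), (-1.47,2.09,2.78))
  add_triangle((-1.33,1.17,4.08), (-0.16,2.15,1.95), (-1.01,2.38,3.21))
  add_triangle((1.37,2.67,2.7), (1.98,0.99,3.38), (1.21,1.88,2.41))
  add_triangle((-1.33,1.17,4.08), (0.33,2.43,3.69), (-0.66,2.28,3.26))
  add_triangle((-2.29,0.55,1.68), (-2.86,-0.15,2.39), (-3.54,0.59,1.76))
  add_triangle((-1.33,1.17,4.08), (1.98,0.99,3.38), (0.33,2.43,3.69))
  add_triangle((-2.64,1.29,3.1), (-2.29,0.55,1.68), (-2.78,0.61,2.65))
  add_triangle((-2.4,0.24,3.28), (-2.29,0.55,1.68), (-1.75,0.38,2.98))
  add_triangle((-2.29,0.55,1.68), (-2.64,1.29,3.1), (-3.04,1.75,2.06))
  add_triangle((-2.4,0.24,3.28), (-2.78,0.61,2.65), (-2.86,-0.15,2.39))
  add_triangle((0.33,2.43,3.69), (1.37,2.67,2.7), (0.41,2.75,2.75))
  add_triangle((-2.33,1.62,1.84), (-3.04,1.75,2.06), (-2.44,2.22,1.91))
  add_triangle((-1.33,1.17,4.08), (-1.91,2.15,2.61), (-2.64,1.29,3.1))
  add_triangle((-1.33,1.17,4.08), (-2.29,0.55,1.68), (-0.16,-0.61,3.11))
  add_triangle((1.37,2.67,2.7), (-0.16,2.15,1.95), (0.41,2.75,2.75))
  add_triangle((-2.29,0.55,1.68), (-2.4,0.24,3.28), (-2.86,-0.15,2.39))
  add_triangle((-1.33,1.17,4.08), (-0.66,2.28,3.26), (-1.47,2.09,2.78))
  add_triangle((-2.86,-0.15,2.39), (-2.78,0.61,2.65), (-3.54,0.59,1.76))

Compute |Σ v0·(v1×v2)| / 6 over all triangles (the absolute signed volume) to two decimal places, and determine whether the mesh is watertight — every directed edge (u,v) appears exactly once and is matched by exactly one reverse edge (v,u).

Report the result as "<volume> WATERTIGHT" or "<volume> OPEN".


15.98 WATERTIGHT

Per-triangle v0·(v1×v2)/6:
  t1: -0.5984
  t2: -0.2616
  t3: +0.2805
  t4: -0.6819
  t5: +1.1392
  t6: +0.4061
  t7: +3.1593
  t8: -0.1197
  t9: +0.4793
  t10: +0.4501
  t11: +1.7781
  t12: +0.8510
  t13: +0.2877
  t14: +0.4623
  t15: -0.2088
  t16: +0.4070
  t17: +0.0585
  t18: +0.4042
  t19: +0.6173
  t20: +0.0636
  t21: +1.0859
  t22: -0.4049
  t23: -0.7366
  t24: -1.1326
  t25: -0.2294
  t26: +0.0791
  t27: -1.0280
  t28: +0.4327
  t29: -0.0736
  t30: +1.0265
  t31: -0.2963
  t32: +2.8533
  t33: +0.1785
  t34: -0.1944
  t35: +0.4954
  t36: +0.4021
  t37: +0.5617
  t38: -0.0716
  t39: +1.2641
  t40: +1.7398
  t41: +0.0825
  t42: -0.4478
  t43: +0.8697
  t44: +0.5525
Σ = +15.9822 → |volume| = 15.98

Directed edges: 132 total, each appears once with its reverse present → watertight.


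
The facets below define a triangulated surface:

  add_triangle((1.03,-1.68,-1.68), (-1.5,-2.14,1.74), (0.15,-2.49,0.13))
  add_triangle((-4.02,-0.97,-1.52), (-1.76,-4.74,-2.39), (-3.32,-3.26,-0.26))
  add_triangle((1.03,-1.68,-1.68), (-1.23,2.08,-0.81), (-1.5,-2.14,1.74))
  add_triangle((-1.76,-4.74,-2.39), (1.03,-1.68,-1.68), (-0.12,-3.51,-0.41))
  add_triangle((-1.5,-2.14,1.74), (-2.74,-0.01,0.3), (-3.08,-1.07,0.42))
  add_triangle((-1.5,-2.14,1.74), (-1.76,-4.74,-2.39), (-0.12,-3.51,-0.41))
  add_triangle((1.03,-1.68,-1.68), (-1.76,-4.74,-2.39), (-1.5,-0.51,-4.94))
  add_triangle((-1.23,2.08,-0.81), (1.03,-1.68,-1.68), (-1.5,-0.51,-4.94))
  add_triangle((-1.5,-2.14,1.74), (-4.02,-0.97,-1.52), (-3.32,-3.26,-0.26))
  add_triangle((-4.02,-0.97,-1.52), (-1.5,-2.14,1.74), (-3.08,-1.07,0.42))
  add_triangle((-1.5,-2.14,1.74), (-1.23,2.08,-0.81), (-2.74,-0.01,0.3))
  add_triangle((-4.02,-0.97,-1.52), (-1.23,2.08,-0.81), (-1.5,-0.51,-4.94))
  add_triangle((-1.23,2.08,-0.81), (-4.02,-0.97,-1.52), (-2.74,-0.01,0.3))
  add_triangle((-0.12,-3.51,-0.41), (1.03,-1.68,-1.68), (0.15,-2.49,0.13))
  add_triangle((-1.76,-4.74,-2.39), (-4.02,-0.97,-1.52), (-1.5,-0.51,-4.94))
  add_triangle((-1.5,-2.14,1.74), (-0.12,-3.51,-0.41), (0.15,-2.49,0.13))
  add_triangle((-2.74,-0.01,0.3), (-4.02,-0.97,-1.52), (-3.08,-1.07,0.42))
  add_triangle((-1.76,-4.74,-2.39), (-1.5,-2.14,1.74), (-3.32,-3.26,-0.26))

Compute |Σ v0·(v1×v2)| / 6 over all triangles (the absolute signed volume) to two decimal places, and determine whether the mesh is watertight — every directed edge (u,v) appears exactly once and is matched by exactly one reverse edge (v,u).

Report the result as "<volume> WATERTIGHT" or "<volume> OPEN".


50.39 WATERTIGHT

Per-triangle v0·(v1×v2)/6:
  t1: -0.5674
  t2: +5.7188
  t3: -2.2263
  t4: +2.5552
  t5: +0.6812
  t6: +3.3930
  t7: +6.9805
  t8: +1.5229
  t9: +2.6152
  t10: +1.3825
  t11: +0.5792
  t12: +6.9977
  t13: +2.2780
  t14: +0.4718
  t15: +12.4720
  t16: +0.6250
  t17: +0.9838
  t18: +3.9269
Σ = +50.3902 → |volume| = 50.39

Directed edges: 54 total, each appears once with its reverse present → watertight.


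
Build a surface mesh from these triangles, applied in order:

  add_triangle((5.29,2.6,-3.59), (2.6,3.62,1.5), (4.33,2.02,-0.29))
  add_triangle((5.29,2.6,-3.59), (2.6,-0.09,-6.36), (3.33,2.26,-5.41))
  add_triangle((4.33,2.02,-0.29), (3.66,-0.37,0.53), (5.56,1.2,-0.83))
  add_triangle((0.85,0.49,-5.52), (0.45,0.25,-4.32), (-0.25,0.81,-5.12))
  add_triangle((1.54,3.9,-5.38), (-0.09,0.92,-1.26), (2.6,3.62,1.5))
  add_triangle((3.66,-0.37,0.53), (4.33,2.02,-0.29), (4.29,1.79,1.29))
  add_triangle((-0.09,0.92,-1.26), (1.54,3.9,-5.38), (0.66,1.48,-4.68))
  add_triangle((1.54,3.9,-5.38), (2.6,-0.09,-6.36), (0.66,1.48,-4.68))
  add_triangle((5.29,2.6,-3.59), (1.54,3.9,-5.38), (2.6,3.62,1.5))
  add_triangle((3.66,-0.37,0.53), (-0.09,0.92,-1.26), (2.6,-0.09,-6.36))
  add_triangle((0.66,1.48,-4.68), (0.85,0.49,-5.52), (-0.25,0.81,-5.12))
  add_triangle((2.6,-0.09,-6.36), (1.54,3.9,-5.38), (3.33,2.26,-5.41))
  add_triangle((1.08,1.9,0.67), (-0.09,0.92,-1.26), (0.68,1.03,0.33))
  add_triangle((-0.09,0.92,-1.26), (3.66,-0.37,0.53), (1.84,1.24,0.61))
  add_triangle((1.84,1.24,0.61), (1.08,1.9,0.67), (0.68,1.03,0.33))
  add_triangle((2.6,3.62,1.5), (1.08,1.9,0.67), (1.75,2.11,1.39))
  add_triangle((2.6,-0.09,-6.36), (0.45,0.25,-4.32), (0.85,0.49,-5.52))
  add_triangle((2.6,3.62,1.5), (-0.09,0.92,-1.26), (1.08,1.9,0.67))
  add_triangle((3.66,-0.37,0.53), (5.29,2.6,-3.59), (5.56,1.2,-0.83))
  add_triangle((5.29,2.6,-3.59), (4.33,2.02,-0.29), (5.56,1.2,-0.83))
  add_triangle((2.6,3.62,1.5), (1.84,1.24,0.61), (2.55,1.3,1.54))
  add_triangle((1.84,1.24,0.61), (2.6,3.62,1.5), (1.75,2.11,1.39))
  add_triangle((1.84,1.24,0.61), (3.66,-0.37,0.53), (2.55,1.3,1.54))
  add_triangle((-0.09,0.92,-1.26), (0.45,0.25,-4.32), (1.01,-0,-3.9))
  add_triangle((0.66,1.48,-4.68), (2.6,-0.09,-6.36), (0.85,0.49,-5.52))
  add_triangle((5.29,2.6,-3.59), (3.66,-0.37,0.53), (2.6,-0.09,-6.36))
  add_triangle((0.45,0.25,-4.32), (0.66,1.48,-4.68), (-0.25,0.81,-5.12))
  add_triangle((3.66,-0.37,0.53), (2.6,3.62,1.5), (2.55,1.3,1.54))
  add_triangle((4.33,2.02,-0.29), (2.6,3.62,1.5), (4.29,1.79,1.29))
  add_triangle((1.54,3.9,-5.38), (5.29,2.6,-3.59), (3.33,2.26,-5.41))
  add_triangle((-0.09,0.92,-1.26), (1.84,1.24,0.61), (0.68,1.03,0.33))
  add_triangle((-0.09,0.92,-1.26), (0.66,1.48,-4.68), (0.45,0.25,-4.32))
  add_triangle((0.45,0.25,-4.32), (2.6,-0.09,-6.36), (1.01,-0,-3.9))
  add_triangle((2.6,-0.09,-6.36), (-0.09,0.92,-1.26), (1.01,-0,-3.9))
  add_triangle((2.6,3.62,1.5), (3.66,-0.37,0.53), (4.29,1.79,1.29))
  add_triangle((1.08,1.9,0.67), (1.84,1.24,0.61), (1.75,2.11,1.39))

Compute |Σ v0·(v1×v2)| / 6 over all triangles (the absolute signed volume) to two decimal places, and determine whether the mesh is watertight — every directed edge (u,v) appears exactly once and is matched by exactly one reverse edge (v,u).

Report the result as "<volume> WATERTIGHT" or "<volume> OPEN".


71.19 WATERTIGHT

Per-triangle v0·(v1×v2)/6:
  t1: +5.7804
  t2: +6.3247
  t3: +1.4657
  t4: +0.1979
  t5: +1.9202
  t6: +2.2465
  t7: +0.7769
  t8: +4.2012
  t9: +17.9978
  t10: -3.6117
  t11: +0.9972
  t12: +6.3467
  t13: -0.0539
  t14: -1.2756
  t15: -0.0171
  t16: +0.0720
  t17: +0.3286
  t18: +0.2287
  t19: +1.5554
  t20: +3.2983
  t21: -0.4798
  t22: +0.2818
  t23: -0.6919
  t24: -0.3323
  t25: +1.5507
  t26: +12.4224
  t27: -0.7458
  t28: +1.7053
  t29: +2.9953
  t30: +6.3472
  t31: -0.2471
  t32: +0.2978
  t33: +0.1157
  t34: -0.5455
  t35: -0.0600
  t36: -0.2021
Σ = +71.1918 → |volume| = 71.19

Directed edges: 108 total, each appears once with its reverse present → watertight.


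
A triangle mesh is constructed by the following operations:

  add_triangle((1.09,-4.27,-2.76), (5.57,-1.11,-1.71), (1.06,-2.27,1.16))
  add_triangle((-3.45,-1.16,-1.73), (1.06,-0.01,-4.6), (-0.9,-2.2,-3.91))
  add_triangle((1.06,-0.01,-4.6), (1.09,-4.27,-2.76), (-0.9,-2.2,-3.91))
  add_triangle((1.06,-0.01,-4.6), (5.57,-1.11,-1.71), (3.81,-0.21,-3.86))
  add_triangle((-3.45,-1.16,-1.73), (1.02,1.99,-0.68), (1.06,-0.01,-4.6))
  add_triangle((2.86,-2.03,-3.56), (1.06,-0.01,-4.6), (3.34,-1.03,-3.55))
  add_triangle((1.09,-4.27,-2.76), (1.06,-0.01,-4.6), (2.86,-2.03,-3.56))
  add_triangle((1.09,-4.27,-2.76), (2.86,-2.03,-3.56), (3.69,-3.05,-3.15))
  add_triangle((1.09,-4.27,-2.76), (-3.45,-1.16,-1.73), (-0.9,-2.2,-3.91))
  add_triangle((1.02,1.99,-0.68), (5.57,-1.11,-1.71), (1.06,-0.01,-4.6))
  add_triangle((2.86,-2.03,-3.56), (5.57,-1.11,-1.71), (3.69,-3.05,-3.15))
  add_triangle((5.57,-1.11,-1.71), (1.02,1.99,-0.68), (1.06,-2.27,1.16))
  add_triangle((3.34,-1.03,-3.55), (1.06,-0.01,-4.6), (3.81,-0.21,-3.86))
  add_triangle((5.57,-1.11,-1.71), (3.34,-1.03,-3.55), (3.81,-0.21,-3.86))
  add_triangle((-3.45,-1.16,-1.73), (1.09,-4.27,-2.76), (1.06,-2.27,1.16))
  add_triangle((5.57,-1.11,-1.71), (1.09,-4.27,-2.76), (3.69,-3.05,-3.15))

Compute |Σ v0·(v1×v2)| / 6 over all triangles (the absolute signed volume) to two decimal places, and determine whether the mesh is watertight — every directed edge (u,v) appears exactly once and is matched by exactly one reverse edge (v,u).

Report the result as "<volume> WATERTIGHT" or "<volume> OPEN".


Per-triangle v0·(v1×v2)/6:
  t1: +10.2241
  t2: +4.8698
  t3: +6.6504
  t4: -1.6770
  t5: +5.1108
  t6: +2.3115
  t7: +5.9639
  t8: +2.6933
  t9: +5.6133
  t10: +8.6349
  t11: +3.0288
  t12: +2.3233
  t13: +1.8991
  t14: +2.1974
  t15: +6.6690
  t16: +2.3777
Σ = +68.8903 → |volume| = 68.89

Directed edges: 48 total; 6 unmatched, e.g. (-3.45,-1.16,-1.73)→(1.02,1.99,-0.68) → open.

68.89 OPEN


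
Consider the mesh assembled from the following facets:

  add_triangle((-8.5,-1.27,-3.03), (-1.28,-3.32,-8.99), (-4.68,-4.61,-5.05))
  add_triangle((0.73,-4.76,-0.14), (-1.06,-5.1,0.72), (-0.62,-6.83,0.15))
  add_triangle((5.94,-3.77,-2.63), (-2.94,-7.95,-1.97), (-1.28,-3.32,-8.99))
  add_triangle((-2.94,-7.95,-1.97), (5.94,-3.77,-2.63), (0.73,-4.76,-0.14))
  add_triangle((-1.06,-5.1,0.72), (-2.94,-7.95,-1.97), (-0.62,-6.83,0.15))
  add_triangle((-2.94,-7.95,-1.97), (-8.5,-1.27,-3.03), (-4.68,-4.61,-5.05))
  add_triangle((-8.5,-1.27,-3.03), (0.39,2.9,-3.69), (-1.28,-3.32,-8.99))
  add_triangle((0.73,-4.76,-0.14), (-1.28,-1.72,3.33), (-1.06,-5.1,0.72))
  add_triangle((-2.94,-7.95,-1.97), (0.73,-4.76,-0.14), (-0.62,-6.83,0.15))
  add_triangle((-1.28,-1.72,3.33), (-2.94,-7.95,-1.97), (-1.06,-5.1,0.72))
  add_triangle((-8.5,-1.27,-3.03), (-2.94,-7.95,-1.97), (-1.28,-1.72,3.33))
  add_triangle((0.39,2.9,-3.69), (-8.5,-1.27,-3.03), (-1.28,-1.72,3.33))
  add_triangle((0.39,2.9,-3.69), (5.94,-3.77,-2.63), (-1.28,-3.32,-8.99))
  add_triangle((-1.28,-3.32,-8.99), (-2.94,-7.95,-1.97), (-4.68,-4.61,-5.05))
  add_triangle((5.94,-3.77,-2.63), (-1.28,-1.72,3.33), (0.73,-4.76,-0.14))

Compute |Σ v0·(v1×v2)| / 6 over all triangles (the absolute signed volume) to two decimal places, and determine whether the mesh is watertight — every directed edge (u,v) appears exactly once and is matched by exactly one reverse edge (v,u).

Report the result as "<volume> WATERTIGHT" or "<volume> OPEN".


363.06 OPEN

Per-triangle v0·(v1×v2)/6:
  t1: +32.2897
  t2: +0.6381
  t3: +79.4856
  t4: +15.6974
  t5: +2.9928
  t6: +30.8742
  t7: +51.3267
  t8: +3.8750
  t9: +3.4545
  t10: +5.8037
  t11: +42.2836
  t12: +6.9501
  t13: +44.1689
  t14: +31.9259
  t15: +11.2948
Σ = +363.0610 → |volume| = 363.06

Directed edges: 45 total; 3 unmatched, e.g. (-1.28,-1.72,3.33)→(0.39,2.9,-3.69) → open.


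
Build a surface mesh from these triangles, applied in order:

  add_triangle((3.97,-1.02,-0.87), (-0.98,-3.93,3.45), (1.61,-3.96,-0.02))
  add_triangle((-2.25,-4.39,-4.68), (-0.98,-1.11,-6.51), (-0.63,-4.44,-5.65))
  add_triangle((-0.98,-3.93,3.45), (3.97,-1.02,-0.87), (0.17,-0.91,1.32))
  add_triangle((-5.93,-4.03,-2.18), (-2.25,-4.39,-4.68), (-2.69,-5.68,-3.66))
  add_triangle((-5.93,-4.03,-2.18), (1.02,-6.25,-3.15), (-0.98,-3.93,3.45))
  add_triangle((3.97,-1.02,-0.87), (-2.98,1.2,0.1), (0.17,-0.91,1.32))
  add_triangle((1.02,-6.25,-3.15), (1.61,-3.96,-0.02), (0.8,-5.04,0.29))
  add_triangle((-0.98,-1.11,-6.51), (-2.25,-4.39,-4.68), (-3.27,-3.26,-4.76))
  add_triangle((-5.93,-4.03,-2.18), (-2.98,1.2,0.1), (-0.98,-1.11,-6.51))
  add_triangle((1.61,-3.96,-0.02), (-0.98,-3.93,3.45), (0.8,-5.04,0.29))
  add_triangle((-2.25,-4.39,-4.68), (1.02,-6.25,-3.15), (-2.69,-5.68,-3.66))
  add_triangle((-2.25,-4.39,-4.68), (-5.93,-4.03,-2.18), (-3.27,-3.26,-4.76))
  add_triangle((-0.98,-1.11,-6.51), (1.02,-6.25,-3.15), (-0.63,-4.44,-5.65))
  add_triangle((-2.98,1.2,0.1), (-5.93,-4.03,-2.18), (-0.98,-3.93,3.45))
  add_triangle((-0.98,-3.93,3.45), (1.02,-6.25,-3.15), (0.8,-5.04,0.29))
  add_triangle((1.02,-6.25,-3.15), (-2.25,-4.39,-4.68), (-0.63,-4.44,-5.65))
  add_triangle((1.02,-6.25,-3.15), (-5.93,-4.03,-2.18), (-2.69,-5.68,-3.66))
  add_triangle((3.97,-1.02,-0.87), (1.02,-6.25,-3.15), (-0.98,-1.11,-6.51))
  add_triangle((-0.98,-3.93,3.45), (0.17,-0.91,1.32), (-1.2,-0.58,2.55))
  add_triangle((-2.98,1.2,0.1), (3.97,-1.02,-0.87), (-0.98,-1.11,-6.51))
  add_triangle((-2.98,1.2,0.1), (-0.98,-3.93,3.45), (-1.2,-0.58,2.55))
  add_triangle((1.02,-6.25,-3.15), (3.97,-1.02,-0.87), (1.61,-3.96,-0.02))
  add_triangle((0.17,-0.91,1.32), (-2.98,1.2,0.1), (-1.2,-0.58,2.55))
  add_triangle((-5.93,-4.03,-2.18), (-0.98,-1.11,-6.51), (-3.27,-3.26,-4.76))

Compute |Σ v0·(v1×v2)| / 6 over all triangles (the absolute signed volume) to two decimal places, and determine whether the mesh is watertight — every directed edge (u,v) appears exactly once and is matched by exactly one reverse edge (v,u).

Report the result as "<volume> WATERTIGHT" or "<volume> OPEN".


183.44 WATERTIGHT

Per-triangle v0·(v1×v2)/6:
  t1: +6.6706
  t2: +6.6893
  t3: +1.9010
  t4: +7.1150
  t5: +37.5180
  t6: +0.0731
  t7: +2.8875
  t8: +5.8461
  t9: +19.0781
  t10: +2.3238
  t11: +6.8329
  t12: +6.1085
  t13: +4.2693
  t14: +16.0021
  t15: +4.6525
  t16: +7.0623
  t17: +4.9101
  t18: +24.0067
  t19: +0.8908
  t20: +2.4310
  t21: +3.5862
  t22: +8.1856
  t23: -0.3489
  t24: +4.7460
Σ = +183.4377 → |volume| = 183.44

Directed edges: 72 total, each appears once with its reverse present → watertight.
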